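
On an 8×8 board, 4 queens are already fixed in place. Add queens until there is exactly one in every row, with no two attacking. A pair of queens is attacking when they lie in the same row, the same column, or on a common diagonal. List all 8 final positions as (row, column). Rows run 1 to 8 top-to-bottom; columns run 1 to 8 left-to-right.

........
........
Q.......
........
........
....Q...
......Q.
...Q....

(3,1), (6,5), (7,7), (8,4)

Row 1: attacked by (3,1)→{1,3}; (6,5)→{5}; (7,7)→{1,7}; (8,4)→{4}. Safe: 2, 6, 8. Place at column 8.
Row 2: attacked by (1,8)→{7,8}; (3,1)→{1,2}; (6,5)→{1,5}; (7,7)→{2,7}; (8,4)→{4}. Safe: 3, 6. Place at column 3.
Row 4: attacked by (1,8)→{5,8}; (2,3)→{1,3,5}; (3,1)→{1,2}; (6,5)→{3,5,7}; (7,7)→{4,7}; (8,4)→{4,8}. Safe: 6. Place at column 6.
Row 5: attacked by (1,8)→{4,8}; (2,3)→{3,6}; (3,1)→{1,3}; (4,6)→{5,6,7}; (6,5)→{4,5,6}; (7,7)→{5,7}; (8,4)→{1,4,7}. Safe: 2. Place at column 2.
Columns [8, 3, 1, 6, 2, 5, 7, 4], r−c [-7, -1, 2, -2, 3, 1, 0, 4], r+c [9, 5, 4, 10, 7, 11, 14, 12] are all distinct, so no two queens attack.

(1,8) (2,3) (3,1) (4,6) (5,2) (6,5) (7,7) (8,4)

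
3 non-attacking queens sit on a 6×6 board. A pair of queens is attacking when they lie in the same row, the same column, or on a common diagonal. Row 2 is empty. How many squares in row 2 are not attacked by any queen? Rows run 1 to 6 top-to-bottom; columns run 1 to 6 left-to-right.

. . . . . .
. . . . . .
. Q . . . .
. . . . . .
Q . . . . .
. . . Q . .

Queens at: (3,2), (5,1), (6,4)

(3,2) attacks row 2 at column 2 and diagonals 1, 3.
(5,1) attacks row 2 at column 1 and diagonals 4.
(6,4) attacks row 2 at column 4.
Attacked columns: {1, 2, 3, 4}. Safe: {5, 6}.

2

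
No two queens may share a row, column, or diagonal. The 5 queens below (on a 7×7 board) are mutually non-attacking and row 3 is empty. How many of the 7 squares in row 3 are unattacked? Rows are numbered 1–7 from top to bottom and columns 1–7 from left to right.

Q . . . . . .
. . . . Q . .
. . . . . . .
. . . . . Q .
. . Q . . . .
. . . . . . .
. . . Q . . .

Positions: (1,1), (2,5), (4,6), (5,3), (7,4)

1

(1,1) attacks row 3 at column 1 and diagonals 3.
(2,5) attacks row 3 at column 5 and diagonals 4, 6.
(4,6) attacks row 3 at column 6 and diagonals 5, 7.
(5,3) attacks row 3 at column 3 and diagonals 1, 5.
(7,4) attacks row 3 at column 4.
Attacked columns: {1, 3, 4, 5, 6, 7}. Safe: {2}.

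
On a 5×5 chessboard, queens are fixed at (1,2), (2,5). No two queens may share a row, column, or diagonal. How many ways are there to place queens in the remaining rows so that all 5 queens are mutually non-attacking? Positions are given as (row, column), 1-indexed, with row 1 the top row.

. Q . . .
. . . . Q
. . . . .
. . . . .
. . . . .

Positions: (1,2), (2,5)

Branch on row 3: col 1 → 0; col 3 → 1.
Sum: 0 + 1 = 1.

1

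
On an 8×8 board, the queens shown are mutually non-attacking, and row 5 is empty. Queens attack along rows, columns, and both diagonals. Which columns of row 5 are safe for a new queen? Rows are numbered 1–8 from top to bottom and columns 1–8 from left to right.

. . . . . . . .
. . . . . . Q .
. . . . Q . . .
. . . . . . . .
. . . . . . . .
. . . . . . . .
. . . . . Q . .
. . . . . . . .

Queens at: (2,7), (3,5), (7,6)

(2,7) attacks row 5 at column 7 and diagonals 4.
(3,5) attacks row 5 at column 5 and diagonals 3, 7.
(7,6) attacks row 5 at column 6 and diagonals 4, 8.
Attacked columns: {3, 4, 5, 6, 7, 8}. Safe: {1, 2}.

columns 1, 2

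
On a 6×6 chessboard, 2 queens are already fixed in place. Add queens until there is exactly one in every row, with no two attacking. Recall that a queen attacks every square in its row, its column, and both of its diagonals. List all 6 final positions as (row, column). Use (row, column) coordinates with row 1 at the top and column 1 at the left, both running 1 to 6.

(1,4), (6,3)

(1,4) (2,1) (3,5) (4,2) (5,6) (6,3)

Row 2: attacked by (1,4)→{3,4,5}; (6,3)→{3}. Safe: 1, 2, 6. Place at column 1.
Row 3: attacked by (1,4)→{2,4,6}; (2,1)→{1,2}; (6,3)→{3,6}. Safe: 5. Place at column 5.
Row 4: attacked by (1,4)→{1,4}; (2,1)→{1,3}; (3,5)→{4,5,6}; (6,3)→{1,3,5}. Safe: 2. Place at column 2.
Row 5: attacked by (1,4)→{4}; (2,1)→{1,4}; (3,5)→{3,5}; (4,2)→{1,2,3}; (6,3)→{2,3,4}. Safe: 6. Place at column 6.
Columns [4, 1, 5, 2, 6, 3], r−c [-3, 1, -2, 2, -1, 3], r+c [5, 3, 8, 6, 11, 9] are all distinct, so no two queens attack.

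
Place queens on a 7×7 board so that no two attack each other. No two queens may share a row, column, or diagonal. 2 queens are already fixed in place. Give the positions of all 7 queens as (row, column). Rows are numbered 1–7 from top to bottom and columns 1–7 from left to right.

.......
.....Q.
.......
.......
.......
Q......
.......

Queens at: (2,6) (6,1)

Row 1: attacked by (2,6)→{5,6,7}; (6,1)→{1,6}. Safe: 2, 3, 4. Place at column 2.
Row 3: attacked by (1,2)→{2,4}; (2,6)→{5,6,7}; (6,1)→{1,4}. Safe: 3. Place at column 3.
Row 4: attacked by (1,2)→{2,5}; (2,6)→{4,6}; (3,3)→{2,3,4}; (6,1)→{1,3}. Safe: 7. Place at column 7.
Row 5: attacked by (1,2)→{2,6}; (2,6)→{3,6}; (3,3)→{1,3,5}; (4,7)→{6,7}; (6,1)→{1,2}. Safe: 4. Place at column 4.
Row 7: attacked by (1,2)→{2}; (2,6)→{1,6}; (3,3)→{3,7}; (4,7)→{4,7}; (5,4)→{2,4,6}; (6,1)→{1,2}. Safe: 5. Place at column 5.
Columns [2, 6, 3, 7, 4, 1, 5], r−c [-1, -4, 0, -3, 1, 5, 2], r+c [3, 8, 6, 11, 9, 7, 12] are all distinct, so no two queens attack.

(1,2) (2,6) (3,3) (4,7) (5,4) (6,1) (7,5)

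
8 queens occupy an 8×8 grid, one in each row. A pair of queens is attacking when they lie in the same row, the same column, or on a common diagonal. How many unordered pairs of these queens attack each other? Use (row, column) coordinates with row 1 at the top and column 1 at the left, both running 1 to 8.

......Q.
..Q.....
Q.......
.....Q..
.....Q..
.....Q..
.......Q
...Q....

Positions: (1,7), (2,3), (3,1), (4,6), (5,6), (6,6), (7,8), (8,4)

Same column: (4,6)–(5,6) (column 6); (4,6)–(6,6) (column 6); (5,6)–(6,6) (column 6).
Same diagonal: (2,3)–(5,6) (|2−5| = |3−6| = 3); (2,3)–(7,8) (|2−7| = |3−8| = 5); (5,6)–(7,8) (|5−7| = |6−8| = 2); (6,6)–(8,4) (|6−8| = |6−4| = 2).
Total attacking pairs: 7.

7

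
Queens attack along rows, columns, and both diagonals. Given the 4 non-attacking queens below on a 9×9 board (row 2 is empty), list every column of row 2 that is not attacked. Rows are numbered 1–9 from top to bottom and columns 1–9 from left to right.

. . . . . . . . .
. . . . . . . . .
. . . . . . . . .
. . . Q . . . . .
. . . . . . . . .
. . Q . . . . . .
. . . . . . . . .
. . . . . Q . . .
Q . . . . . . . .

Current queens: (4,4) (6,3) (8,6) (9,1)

(4,4) attacks row 2 at column 4 and diagonals 2, 6.
(6,3) attacks row 2 at column 3 and diagonals 7.
(8,6) attacks row 2 at column 6.
(9,1) attacks row 2 at column 1 and diagonals 8.
Attacked columns: {1, 2, 3, 4, 6, 7, 8}. Safe: {5, 9}.

columns 5, 9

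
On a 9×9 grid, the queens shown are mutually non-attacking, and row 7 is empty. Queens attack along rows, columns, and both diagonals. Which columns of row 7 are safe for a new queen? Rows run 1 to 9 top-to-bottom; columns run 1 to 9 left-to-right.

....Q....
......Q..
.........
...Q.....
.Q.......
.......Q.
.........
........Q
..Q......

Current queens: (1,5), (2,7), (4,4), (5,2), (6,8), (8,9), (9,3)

columns 6

(1,5) attacks row 7 at column 5.
(2,7) attacks row 7 at column 7 and diagonals 2.
(4,4) attacks row 7 at column 4 and diagonals 1, 7.
(5,2) attacks row 7 at column 2 and diagonals 4.
(6,8) attacks row 7 at column 8 and diagonals 7, 9.
(8,9) attacks row 7 at column 9 and diagonals 8.
(9,3) attacks row 7 at column 3 and diagonals 1, 5.
Attacked columns: {1, 2, 3, 4, 5, 7, 8, 9}. Safe: {6}.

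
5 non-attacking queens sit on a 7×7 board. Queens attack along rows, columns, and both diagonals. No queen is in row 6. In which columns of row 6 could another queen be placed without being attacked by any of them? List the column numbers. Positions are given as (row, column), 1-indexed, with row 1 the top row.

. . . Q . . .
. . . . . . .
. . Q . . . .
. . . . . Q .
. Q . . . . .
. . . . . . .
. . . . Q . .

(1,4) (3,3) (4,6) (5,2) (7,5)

columns 7

(1,4) attacks row 6 at column 4.
(3,3) attacks row 6 at column 3 and diagonals 6.
(4,6) attacks row 6 at column 6 and diagonals 4.
(5,2) attacks row 6 at column 2 and diagonals 1, 3.
(7,5) attacks row 6 at column 5 and diagonals 4, 6.
Attacked columns: {1, 2, 3, 4, 5, 6}. Safe: {7}.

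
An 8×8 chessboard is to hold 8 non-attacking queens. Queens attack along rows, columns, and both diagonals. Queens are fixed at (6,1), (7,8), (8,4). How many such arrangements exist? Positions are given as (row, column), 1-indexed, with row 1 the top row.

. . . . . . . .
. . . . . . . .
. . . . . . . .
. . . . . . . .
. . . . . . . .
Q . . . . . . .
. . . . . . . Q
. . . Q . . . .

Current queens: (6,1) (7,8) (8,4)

2

Branch on row 1: col 3 → 1; col 5 → 1; col 7 → 0.
Sum: 1 + 1 + 0 = 2.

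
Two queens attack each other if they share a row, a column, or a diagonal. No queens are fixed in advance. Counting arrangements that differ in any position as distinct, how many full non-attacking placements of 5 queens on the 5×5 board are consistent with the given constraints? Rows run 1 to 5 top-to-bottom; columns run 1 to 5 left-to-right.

Branch on row 1: col 1 → 2; col 2 → 2; col 3 → 2; col 4 → 2; col 5 → 2.
Sum: 2 + 2 + 2 + 2 + 2 = 10.
(This is the classic 5-queens count.)

10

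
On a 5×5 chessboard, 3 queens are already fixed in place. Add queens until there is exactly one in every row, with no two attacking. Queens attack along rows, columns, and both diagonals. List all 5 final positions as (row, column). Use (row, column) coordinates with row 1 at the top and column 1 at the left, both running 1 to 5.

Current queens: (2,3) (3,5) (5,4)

Row 1: attacked by (2,3)→{2,3,4}; (3,5)→{3,5}; (5,4)→{4}. Safe: 1. Place at column 1.
Row 4: attacked by (1,1)→{1,4}; (2,3)→{1,3,5}; (3,5)→{4,5}; (5,4)→{3,4,5}. Safe: 2. Place at column 2.
Columns [1, 3, 5, 2, 4], r−c [0, -1, -2, 2, 1], r+c [2, 5, 8, 6, 9] are all distinct, so no two queens attack.

(1,1) (2,3) (3,5) (4,2) (5,4)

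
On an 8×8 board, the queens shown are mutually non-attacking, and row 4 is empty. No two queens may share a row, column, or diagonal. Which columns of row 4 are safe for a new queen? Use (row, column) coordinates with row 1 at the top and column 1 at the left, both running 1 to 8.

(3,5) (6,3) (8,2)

columns 7, 8

(3,5) attacks row 4 at column 5 and diagonals 4, 6.
(6,3) attacks row 4 at column 3 and diagonals 1, 5.
(8,2) attacks row 4 at column 2 and diagonals 6.
Attacked columns: {1, 2, 3, 4, 5, 6}. Safe: {7, 8}.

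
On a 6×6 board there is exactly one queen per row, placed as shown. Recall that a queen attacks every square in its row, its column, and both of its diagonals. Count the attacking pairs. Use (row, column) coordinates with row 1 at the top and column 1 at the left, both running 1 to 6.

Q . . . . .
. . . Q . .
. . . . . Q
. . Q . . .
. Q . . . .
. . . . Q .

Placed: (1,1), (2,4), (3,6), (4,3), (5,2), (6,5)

2

Same diagonal: (4,3)–(5,2) (|4−5| = |3−2| = 1); (4,3)–(6,5) (|4−6| = |3−5| = 2).
Total attacking pairs: 2.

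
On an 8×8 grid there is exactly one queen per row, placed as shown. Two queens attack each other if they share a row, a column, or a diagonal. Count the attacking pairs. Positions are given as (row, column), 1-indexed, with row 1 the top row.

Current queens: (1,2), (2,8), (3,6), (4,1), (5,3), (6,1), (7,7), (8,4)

Same column: (4,1)–(6,1) (column 1).
Total attacking pairs: 1.

1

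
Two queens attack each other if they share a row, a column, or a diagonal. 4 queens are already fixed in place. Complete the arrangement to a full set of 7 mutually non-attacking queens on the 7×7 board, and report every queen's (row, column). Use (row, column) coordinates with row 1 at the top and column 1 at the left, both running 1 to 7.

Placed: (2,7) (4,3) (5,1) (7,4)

(1,2) (2,7) (3,5) (4,3) (5,1) (6,6) (7,4)

Row 1: attacked by (2,7)→{6,7}; (4,3)→{3,6}; (5,1)→{1,5}; (7,4)→{4}. Safe: 2. Place at column 2.
Row 3: attacked by (1,2)→{2,4}; (2,7)→{6,7}; (4,3)→{2,3,4}; (5,1)→{1,3}; (7,4)→{4}. Safe: 5. Place at column 5.
Row 6: attacked by (1,2)→{2,7}; (2,7)→{3,7}; (3,5)→{2,5}; (4,3)→{1,3,5}; (5,1)→{1,2}; (7,4)→{3,4,5}. Safe: 6. Place at column 6.
Columns [2, 7, 5, 3, 1, 6, 4], r−c [-1, -5, -2, 1, 4, 0, 3], r+c [3, 9, 8, 7, 6, 12, 11] are all distinct, so no two queens attack.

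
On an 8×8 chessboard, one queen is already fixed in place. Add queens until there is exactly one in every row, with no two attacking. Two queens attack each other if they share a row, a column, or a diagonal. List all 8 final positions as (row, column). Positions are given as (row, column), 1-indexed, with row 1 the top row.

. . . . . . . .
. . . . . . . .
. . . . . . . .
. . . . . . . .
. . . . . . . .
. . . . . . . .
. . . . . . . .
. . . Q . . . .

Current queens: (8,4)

Row 1: attacked by (8,4)→{4}. Safe: 1, 2, 3, 5, 6, 7, 8. Place at column 6.
Row 2: attacked by (1,6)→{5,6,7}; (8,4)→{4}. Safe: 1, 2, 3, 8. Place at column 2.
Row 3: attacked by (1,6)→{4,6,8}; (2,2)→{1,2,3}; (8,4)→{4}. Safe: 5, 7. Place at column 7.
Row 4: attacked by (1,6)→{3,6}; (2,2)→{2,4}; (3,7)→{6,7,8}; (8,4)→{4,8}. Safe: 1, 5. Place at column 1.
Row 5: attacked by (1,6)→{2,6}; (2,2)→{2,5}; (3,7)→{5,7}; (4,1)→{1,2}; (8,4)→{1,4,7}. Safe: 3, 8. Place at column 3.
Row 6: attacked by (1,6)→{1,6}; (2,2)→{2,6}; (3,7)→{4,7}; (4,1)→{1,3}; (5,3)→{2,3,4}; (8,4)→{2,4,6}. Safe: 5, 8. Place at column 5.
Row 7: attacked by (1,6)→{6}; (2,2)→{2,7}; (3,7)→{3,7}; (4,1)→{1,4}; (5,3)→{1,3,5}; (6,5)→{4,5,6}; (8,4)→{3,4,5}. Safe: 8. Place at column 8.
Columns [6, 2, 7, 1, 3, 5, 8, 4], r−c [-5, 0, -4, 3, 2, 1, -1, 4], r+c [7, 4, 10, 5, 8, 11, 15, 12] are all distinct, so no two queens attack.

(1,6) (2,2) (3,7) (4,1) (5,3) (6,5) (7,8) (8,4)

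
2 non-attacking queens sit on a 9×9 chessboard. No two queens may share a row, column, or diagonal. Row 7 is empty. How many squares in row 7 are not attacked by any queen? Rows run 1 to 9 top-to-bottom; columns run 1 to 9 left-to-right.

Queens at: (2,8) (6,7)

(2,8) attacks row 7 at column 8 and diagonals 3.
(6,7) attacks row 7 at column 7 and diagonals 6, 8.
Attacked columns: {3, 6, 7, 8}. Safe: {1, 2, 4, 5, 9}.

5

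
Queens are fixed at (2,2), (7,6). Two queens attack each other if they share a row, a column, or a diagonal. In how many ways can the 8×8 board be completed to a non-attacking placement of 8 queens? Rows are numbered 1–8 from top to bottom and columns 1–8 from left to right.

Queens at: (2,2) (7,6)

Branch on row 1: col 4 → 1; col 5 → 1; col 7 → 0; col 8 → 0.
Sum: 1 + 1 + 0 + 0 = 2.

2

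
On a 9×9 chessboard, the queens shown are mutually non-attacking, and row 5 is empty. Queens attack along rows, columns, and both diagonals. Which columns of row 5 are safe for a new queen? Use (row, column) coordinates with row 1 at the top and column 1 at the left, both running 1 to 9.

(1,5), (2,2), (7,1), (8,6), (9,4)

columns 7

(1,5) attacks row 5 at column 5 and diagonals 1, 9.
(2,2) attacks row 5 at column 2 and diagonals 5.
(7,1) attacks row 5 at column 1 and diagonals 3.
(8,6) attacks row 5 at column 6 and diagonals 3, 9.
(9,4) attacks row 5 at column 4 and diagonals 8.
Attacked columns: {1, 2, 3, 4, 5, 6, 8, 9}. Safe: {7}.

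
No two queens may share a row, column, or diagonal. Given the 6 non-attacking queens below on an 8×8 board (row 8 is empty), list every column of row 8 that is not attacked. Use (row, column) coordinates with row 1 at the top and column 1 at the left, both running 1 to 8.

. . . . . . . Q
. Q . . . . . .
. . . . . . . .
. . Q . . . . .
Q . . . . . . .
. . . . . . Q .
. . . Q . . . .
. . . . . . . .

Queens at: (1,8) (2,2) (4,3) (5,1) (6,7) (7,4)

columns 6

(1,8) attacks row 8 at column 8 and diagonals 1.
(2,2) attacks row 8 at column 2 and diagonals 8.
(4,3) attacks row 8 at column 3 and diagonals 7.
(5,1) attacks row 8 at column 1 and diagonals 4.
(6,7) attacks row 8 at column 7 and diagonals 5.
(7,4) attacks row 8 at column 4 and diagonals 3, 5.
Attacked columns: {1, 2, 3, 4, 5, 7, 8}. Safe: {6}.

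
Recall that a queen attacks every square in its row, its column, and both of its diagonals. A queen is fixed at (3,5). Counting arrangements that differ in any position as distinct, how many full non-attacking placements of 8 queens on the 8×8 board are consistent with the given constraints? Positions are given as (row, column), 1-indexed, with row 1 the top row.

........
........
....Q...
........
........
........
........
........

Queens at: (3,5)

Branch on row 1: col 1 → 1; col 2 → 1; col 4 → 6; col 6 → 3; col 8 → 1.
Sum: 1 + 1 + 6 + 3 + 1 = 12.

12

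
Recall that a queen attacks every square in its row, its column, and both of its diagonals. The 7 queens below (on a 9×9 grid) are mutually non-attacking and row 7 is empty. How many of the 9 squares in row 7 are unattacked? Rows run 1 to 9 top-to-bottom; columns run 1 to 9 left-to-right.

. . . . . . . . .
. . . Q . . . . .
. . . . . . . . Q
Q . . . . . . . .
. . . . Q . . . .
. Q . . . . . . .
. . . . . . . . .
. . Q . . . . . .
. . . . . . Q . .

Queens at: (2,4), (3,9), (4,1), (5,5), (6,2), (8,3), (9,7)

2

(2,4) attacks row 7 at column 4 and diagonals 9.
(3,9) attacks row 7 at column 9 and diagonals 5.
(4,1) attacks row 7 at column 1 and diagonals 4.
(5,5) attacks row 7 at column 5 and diagonals 3, 7.
(6,2) attacks row 7 at column 2 and diagonals 1, 3.
(8,3) attacks row 7 at column 3 and diagonals 2, 4.
(9,7) attacks row 7 at column 7 and diagonals 5, 9.
Attacked columns: {1, 2, 3, 4, 5, 7, 9}. Safe: {6, 8}.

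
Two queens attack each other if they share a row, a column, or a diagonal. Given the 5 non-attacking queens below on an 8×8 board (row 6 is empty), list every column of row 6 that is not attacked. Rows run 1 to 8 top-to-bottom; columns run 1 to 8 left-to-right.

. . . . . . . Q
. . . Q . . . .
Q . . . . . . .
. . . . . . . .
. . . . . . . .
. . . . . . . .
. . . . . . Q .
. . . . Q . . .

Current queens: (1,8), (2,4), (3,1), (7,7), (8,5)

(1,8) attacks row 6 at column 8 and diagonals 3.
(2,4) attacks row 6 at column 4 and diagonals 8.
(3,1) attacks row 6 at column 1 and diagonals 4.
(7,7) attacks row 6 at column 7 and diagonals 6, 8.
(8,5) attacks row 6 at column 5 and diagonals 3, 7.
Attacked columns: {1, 3, 4, 5, 6, 7, 8}. Safe: {2}.

columns 2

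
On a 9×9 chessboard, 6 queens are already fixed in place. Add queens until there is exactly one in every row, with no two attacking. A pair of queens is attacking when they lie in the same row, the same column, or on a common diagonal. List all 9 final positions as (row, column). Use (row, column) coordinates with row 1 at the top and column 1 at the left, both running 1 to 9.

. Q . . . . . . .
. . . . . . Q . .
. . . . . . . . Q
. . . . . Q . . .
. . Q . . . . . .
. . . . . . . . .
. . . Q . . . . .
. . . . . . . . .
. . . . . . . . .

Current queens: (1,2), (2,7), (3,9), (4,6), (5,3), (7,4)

(1,2) (2,7) (3,9) (4,6) (5,3) (6,1) (7,4) (8,8) (9,5)

Row 6: attacked by (1,2)→{2,7}; (2,7)→{3,7}; (3,9)→{6,9}; (4,6)→{4,6,8}; (5,3)→{2,3,4}; (7,4)→{3,4,5}. Safe: 1. Place at column 1.
Row 8: attacked by (1,2)→{2,9}; (2,7)→{1,7}; (3,9)→{4,9}; (4,6)→{2,6}; (5,3)→{3,6}; (6,1)→{1,3}; (7,4)→{3,4,5}. Safe: 8. Place at column 8.
Row 9: attacked by (1,2)→{2}; (2,7)→{7}; (3,9)→{3,9}; (4,6)→{1,6}; (5,3)→{3,7}; (6,1)→{1,4}; (7,4)→{2,4,6}; (8,8)→{7,8,9}. Safe: 5. Place at column 5.
Columns [2, 7, 9, 6, 3, 1, 4, 8, 5], r−c [-1, -5, -6, -2, 2, 5, 3, 0, 4], r+c [3, 9, 12, 10, 8, 7, 11, 16, 14] are all distinct, so no two queens attack.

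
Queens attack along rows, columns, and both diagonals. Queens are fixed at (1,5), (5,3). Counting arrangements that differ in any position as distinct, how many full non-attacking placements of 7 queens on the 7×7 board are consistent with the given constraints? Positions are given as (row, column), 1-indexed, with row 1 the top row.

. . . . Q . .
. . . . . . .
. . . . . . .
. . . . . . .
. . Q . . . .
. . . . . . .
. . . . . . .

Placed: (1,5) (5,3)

2

Branch on row 2: col 1 → 1; col 2 → 0; col 7 → 1.
Sum: 1 + 0 + 1 = 2.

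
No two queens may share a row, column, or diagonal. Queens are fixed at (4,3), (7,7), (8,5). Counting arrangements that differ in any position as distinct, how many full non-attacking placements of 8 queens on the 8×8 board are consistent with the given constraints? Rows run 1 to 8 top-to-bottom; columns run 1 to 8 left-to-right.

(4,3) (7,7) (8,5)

3

Branch on row 1: col 2 → 1; col 4 → 1; col 8 → 1.
Sum: 1 + 1 + 1 = 3.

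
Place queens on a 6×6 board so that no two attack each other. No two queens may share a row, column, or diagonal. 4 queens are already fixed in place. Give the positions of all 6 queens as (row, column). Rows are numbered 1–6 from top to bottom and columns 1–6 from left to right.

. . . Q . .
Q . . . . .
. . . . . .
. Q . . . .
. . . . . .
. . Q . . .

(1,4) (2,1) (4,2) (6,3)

Row 3: attacked by (1,4)→{2,4,6}; (2,1)→{1,2}; (4,2)→{1,2,3}; (6,3)→{3,6}. Safe: 5. Place at column 5.
Row 5: attacked by (1,4)→{4}; (2,1)→{1,4}; (3,5)→{3,5}; (4,2)→{1,2,3}; (6,3)→{2,3,4}. Safe: 6. Place at column 6.
Columns [4, 1, 5, 2, 6, 3], r−c [-3, 1, -2, 2, -1, 3], r+c [5, 3, 8, 6, 11, 9] are all distinct, so no two queens attack.

(1,4) (2,1) (3,5) (4,2) (5,6) (6,3)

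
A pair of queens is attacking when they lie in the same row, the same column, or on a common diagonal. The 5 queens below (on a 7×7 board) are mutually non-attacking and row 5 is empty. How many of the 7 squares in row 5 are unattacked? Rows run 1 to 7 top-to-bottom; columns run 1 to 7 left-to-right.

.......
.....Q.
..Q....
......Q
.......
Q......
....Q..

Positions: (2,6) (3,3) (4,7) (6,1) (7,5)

(2,6) attacks row 5 at column 6 and diagonals 3.
(3,3) attacks row 5 at column 3 and diagonals 1, 5.
(4,7) attacks row 5 at column 7 and diagonals 6.
(6,1) attacks row 5 at column 1 and diagonals 2.
(7,5) attacks row 5 at column 5 and diagonals 3, 7.
Attacked columns: {1, 2, 3, 5, 6, 7}. Safe: {4}.

1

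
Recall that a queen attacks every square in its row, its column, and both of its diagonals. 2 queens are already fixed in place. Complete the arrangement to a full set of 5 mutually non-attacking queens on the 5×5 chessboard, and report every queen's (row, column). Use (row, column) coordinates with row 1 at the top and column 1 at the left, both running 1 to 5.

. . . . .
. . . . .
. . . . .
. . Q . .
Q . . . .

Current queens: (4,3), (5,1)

Row 1: attacked by (4,3)→{3}; (5,1)→{1,5}. Safe: 2, 4. Place at column 4.
Row 2: attacked by (1,4)→{3,4,5}; (4,3)→{1,3,5}; (5,1)→{1,4}. Safe: 2. Place at column 2.
Row 3: attacked by (1,4)→{2,4}; (2,2)→{1,2,3}; (4,3)→{2,3,4}; (5,1)→{1,3}. Safe: 5. Place at column 5.
Columns [4, 2, 5, 3, 1], r−c [-3, 0, -2, 1, 4], r+c [5, 4, 8, 7, 6] are all distinct, so no two queens attack.

(1,4) (2,2) (3,5) (4,3) (5,1)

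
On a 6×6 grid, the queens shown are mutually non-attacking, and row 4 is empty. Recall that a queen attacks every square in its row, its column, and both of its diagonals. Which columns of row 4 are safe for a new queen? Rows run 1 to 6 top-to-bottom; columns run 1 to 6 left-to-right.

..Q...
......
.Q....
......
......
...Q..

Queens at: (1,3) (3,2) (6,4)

(1,3) attacks row 4 at column 3 and diagonals 6.
(3,2) attacks row 4 at column 2 and diagonals 1, 3.
(6,4) attacks row 4 at column 4 and diagonals 2, 6.
Attacked columns: {1, 2, 3, 4, 6}. Safe: {5}.

columns 5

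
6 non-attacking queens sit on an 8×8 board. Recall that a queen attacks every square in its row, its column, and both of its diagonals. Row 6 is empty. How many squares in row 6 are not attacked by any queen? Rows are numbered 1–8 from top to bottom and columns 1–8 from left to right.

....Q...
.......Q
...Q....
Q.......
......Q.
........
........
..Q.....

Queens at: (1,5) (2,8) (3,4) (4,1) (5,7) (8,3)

1

(1,5) attacks row 6 at column 5.
(2,8) attacks row 6 at column 8 and diagonals 4.
(3,4) attacks row 6 at column 4 and diagonals 1, 7.
(4,1) attacks row 6 at column 1 and diagonals 3.
(5,7) attacks row 6 at column 7 and diagonals 6, 8.
(8,3) attacks row 6 at column 3 and diagonals 1, 5.
Attacked columns: {1, 3, 4, 5, 6, 7, 8}. Safe: {2}.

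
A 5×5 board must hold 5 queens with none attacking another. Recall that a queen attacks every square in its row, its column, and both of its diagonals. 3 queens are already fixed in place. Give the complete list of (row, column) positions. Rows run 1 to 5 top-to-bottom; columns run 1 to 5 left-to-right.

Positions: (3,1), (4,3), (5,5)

(1,2) (2,4) (3,1) (4,3) (5,5)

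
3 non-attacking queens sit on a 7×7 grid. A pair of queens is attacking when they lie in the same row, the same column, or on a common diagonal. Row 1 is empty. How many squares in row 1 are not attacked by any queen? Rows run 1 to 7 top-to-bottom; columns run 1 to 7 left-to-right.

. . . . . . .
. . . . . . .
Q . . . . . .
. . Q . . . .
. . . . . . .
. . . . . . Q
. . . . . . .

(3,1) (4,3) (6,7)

2

(3,1) attacks row 1 at column 1 and diagonals 3.
(4,3) attacks row 1 at column 3 and diagonals 6.
(6,7) attacks row 1 at column 7 and diagonals 2.
Attacked columns: {1, 2, 3, 6, 7}. Safe: {4, 5}.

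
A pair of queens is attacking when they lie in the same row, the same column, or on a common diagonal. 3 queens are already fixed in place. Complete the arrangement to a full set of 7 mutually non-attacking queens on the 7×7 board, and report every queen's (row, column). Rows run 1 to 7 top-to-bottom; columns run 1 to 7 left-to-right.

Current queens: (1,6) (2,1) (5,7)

(1,6) (2,1) (3,3) (4,5) (5,7) (6,2) (7,4)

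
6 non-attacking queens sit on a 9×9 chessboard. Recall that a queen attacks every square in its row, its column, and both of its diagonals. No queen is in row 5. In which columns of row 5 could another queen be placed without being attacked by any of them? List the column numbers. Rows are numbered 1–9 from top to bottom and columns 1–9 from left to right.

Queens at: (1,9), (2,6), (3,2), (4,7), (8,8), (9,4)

(1,9) attacks row 5 at column 9 and diagonals 5.
(2,6) attacks row 5 at column 6 and diagonals 3, 9.
(3,2) attacks row 5 at column 2 and diagonals 4.
(4,7) attacks row 5 at column 7 and diagonals 6, 8.
(8,8) attacks row 5 at column 8 and diagonals 5.
(9,4) attacks row 5 at column 4 and diagonals 8.
Attacked columns: {2, 3, 4, 5, 6, 7, 8, 9}. Safe: {1}.

columns 1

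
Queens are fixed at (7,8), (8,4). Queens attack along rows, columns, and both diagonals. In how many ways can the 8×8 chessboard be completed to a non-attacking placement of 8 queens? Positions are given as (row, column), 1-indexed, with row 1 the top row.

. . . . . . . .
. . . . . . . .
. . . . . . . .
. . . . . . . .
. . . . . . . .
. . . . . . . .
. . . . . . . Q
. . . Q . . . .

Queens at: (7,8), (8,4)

3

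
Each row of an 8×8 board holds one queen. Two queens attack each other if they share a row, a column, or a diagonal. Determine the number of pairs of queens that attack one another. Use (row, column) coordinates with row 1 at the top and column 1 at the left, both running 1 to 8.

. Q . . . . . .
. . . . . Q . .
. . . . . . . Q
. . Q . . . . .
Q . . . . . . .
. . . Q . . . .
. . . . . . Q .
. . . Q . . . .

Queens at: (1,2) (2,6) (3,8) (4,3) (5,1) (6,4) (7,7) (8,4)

2

Same column: (6,4)–(8,4) (column 4).
Same diagonal: (5,1)–(8,4) (|5−8| = |1−4| = 3).
Total attacking pairs: 2.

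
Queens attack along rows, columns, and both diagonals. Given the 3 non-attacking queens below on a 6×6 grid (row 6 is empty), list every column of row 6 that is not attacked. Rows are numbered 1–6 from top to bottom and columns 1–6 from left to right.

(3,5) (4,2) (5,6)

columns 1, 3

(3,5) attacks row 6 at column 5 and diagonals 2.
(4,2) attacks row 6 at column 2 and diagonals 4.
(5,6) attacks row 6 at column 6 and diagonals 5.
Attacked columns: {2, 4, 5, 6}. Safe: {1, 3}.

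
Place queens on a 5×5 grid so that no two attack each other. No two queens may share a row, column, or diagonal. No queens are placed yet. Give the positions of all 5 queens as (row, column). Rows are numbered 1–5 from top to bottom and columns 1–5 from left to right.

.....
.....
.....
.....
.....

Row 1: Safe: 1, 2, 3, 4, 5. Place at column 2.
Row 2: attacked by (1,2)→{1,2,3}. Safe: 4, 5. Place at column 5.
Row 3: attacked by (1,2)→{2,4}; (2,5)→{4,5}. Safe: 1, 3. Place at column 3.
Row 4: attacked by (1,2)→{2,5}; (2,5)→{3,5}; (3,3)→{2,3,4}. Safe: 1. Place at column 1.
Row 5: attacked by (1,2)→{2}; (2,5)→{2,5}; (3,3)→{1,3,5}; (4,1)→{1,2}. Safe: 4. Place at column 4.
Columns [2, 5, 3, 1, 4], r−c [-1, -3, 0, 3, 1], r+c [3, 7, 6, 5, 9] are all distinct, so no two queens attack.

(1,2) (2,5) (3,3) (4,1) (5,4)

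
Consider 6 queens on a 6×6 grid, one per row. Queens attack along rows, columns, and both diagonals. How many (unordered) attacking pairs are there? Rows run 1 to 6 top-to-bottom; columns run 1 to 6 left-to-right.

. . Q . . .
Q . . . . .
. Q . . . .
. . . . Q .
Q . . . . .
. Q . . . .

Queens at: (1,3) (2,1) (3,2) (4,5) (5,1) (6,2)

Same column: (2,1)–(5,1) (column 1); (3,2)–(6,2) (column 2).
Same diagonal: (2,1)–(3,2) (|2−3| = |1−2| = 1); (5,1)–(6,2) (|5−6| = |1−2| = 1).
Total attacking pairs: 4.

4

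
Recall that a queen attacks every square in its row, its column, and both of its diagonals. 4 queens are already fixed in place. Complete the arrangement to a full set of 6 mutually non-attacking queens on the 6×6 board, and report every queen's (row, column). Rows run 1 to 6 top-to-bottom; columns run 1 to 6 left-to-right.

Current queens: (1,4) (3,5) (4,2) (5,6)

Row 2: attacked by (1,4)→{3,4,5}; (3,5)→{4,5,6}; (4,2)→{2,4}; (5,6)→{3,6}. Safe: 1. Place at column 1.
Row 6: attacked by (1,4)→{4}; (2,1)→{1,5}; (3,5)→{2,5}; (4,2)→{2,4}; (5,6)→{5,6}. Safe: 3. Place at column 3.
Columns [4, 1, 5, 2, 6, 3], r−c [-3, 1, -2, 2, -1, 3], r+c [5, 3, 8, 6, 11, 9] are all distinct, so no two queens attack.

(1,4) (2,1) (3,5) (4,2) (5,6) (6,3)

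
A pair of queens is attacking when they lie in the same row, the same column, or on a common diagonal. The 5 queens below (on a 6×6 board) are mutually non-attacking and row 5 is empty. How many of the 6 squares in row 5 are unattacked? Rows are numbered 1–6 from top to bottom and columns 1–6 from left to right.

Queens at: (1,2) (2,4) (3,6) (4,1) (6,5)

1

(1,2) attacks row 5 at column 2 and diagonals 6.
(2,4) attacks row 5 at column 4 and diagonals 1.
(3,6) attacks row 5 at column 6 and diagonals 4.
(4,1) attacks row 5 at column 1 and diagonals 2.
(6,5) attacks row 5 at column 5 and diagonals 4, 6.
Attacked columns: {1, 2, 4, 5, 6}. Safe: {3}.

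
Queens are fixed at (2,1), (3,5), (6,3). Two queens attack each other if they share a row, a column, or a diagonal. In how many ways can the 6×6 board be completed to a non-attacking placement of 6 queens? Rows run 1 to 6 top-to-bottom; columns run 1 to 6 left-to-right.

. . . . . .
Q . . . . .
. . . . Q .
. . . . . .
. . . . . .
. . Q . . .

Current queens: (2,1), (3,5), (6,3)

1

Branch on row 1: col 4 → 1; col 6 → 0.
Sum: 1 + 0 = 1.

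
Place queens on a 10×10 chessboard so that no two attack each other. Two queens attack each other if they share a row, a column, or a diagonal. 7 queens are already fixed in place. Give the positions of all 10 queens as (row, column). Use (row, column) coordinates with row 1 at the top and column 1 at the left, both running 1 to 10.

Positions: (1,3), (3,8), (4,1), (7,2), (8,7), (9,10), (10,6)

(1,3) (2,5) (3,8) (4,1) (5,9) (6,4) (7,2) (8,7) (9,10) (10,6)

Row 2: attacked by (1,3)→{2,3,4}; (3,8)→{7,8,9}; (4,1)→{1,3}; (7,2)→{2,7}; (8,7)→{1,7}; (9,10)→{3,10}; (10,6)→{6}. Safe: 5. Place at column 5.
Row 5: attacked by (1,3)→{3,7}; (2,5)→{2,5,8}; (3,8)→{6,8,10}; (4,1)→{1,2}; (7,2)→{2,4}; (8,7)→{4,7,10}; (9,10)→{6,10}; (10,6)→{1,6}. Safe: 9. Place at column 9.
Row 6: attacked by (1,3)→{3,8}; (2,5)→{1,5,9}; (3,8)→{5,8}; (4,1)→{1,3}; (5,9)→{8,9,10}; (7,2)→{1,2,3}; (8,7)→{5,7,9}; (9,10)→{7,10}; (10,6)→{2,6,10}. Safe: 4. Place at column 4.
Columns [3, 5, 8, 1, 9, 4, 2, 7, 10, 6], r−c [-2, -3, -5, 3, -4, 2, 5, 1, -1, 4], r+c [4, 7, 11, 5, 14, 10, 9, 15, 19, 16] are all distinct, so no two queens attack.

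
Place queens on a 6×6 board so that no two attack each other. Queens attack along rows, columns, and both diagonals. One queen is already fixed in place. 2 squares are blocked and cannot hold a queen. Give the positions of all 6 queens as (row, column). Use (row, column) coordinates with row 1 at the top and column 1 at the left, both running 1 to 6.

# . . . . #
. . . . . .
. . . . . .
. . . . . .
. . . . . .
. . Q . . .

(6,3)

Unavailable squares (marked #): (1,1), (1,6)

(1,4) (2,1) (3,5) (4,2) (5,6) (6,3)

Row 1: attacked by (6,3)→{3}. Blocked: 1,6. Safe: 2, 4, 5. Place at column 4.
Row 2: attacked by (1,4)→{3,4,5}; (6,3)→{3}. Safe: 1, 2, 6. Place at column 1.
Row 3: attacked by (1,4)→{2,4,6}; (2,1)→{1,2}; (6,3)→{3,6}. Safe: 5. Place at column 5.
Row 4: attacked by (1,4)→{1,4}; (2,1)→{1,3}; (3,5)→{4,5,6}; (6,3)→{1,3,5}. Safe: 2. Place at column 2.
Row 5: attacked by (1,4)→{4}; (2,1)→{1,4}; (3,5)→{3,5}; (4,2)→{1,2,3}; (6,3)→{2,3,4}. Safe: 6. Place at column 6.
Columns [4, 1, 5, 2, 6, 3], r−c [-3, 1, -2, 2, -1, 3], r+c [5, 3, 8, 6, 11, 9] are all distinct, so no two queens attack.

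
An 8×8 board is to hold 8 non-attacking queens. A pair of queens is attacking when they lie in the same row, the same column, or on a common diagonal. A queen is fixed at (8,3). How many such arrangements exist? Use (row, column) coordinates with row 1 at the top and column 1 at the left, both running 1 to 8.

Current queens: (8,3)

16

Branch on row 1: col 1 → 2; col 2 → 2; col 4 → 3; col 5 → 4; col 6 → 5; col 7 → 0; col 8 → 0.
Sum: 2 + 2 + 3 + 4 + 5 + 0 + 0 = 16.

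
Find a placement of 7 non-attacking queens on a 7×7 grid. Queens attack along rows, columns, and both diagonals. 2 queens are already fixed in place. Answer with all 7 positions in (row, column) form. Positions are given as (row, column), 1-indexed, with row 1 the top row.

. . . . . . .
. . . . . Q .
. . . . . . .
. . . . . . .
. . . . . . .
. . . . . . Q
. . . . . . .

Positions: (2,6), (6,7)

Row 1: attacked by (2,6)→{5,6,7}; (6,7)→{2,7}. Safe: 1, 3, 4. Place at column 4.
Row 3: attacked by (1,4)→{2,4,6}; (2,6)→{5,6,7}; (6,7)→{4,7}. Safe: 1, 3. Place at column 1.
Row 4: attacked by (1,4)→{1,4,7}; (2,6)→{4,6}; (3,1)→{1,2}; (6,7)→{5,7}. Safe: 3. Place at column 3.
Row 5: attacked by (1,4)→{4}; (2,6)→{3,6}; (3,1)→{1,3}; (4,3)→{2,3,4}; (6,7)→{6,7}. Safe: 5. Place at column 5.
Row 7: attacked by (1,4)→{4}; (2,6)→{1,6}; (3,1)→{1,5}; (4,3)→{3,6}; (5,5)→{3,5,7}; (6,7)→{6,7}. Safe: 2. Place at column 2.
Columns [4, 6, 1, 3, 5, 7, 2], r−c [-3, -4, 2, 1, 0, -1, 5], r+c [5, 8, 4, 7, 10, 13, 9] are all distinct, so no two queens attack.

(1,4) (2,6) (3,1) (4,3) (5,5) (6,7) (7,2)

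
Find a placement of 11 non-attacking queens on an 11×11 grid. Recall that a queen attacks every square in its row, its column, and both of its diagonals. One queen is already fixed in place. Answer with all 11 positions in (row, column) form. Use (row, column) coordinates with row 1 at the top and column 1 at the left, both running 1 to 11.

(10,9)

Row 1: attacked by (10,9)→{9}. Safe: 1, 2, 3, 4, 5, 6, 7, 8, 10, 11. Place at column 10.
Row 2: attacked by (1,10)→{9,10,11}; (10,9)→{1,9}. Safe: 2, 3, 4, 5, 6, 7, 8. Place at column 8.
Row 3: attacked by (1,10)→{8,10}; (2,8)→{7,8,9}; (10,9)→{2,9}. Safe: 1, 3, 4, 5, 6, 11. Place at column 3.
Row 4: attacked by (1,10)→{7,10}; (2,8)→{6,8,10}; (3,3)→{2,3,4}; (10,9)→{3,9}. Safe: 1, 5, 11. Place at column 1.
Row 5: attacked by (1,10)→{6,10}; (2,8)→{5,8,11}; (3,3)→{1,3,5}; (4,1)→{1,2}; (10,9)→{4,9}. Safe: 7. Place at column 7.
Row 6: attacked by (1,10)→{5,10}; (2,8)→{4,8}; (3,3)→{3,6}; (4,1)→{1,3}; (5,7)→{6,7,8}; (10,9)→{5,9}. Safe: 2, 11. Place at column 2.
Row 7: attacked by (1,10)→{4,10}; (2,8)→{3,8}; (3,3)→{3,7}; (4,1)→{1,4}; (5,7)→{5,7,9}; (6,2)→{1,2,3}; (10,9)→{6,9}. Safe: 11. Place at column 11.
Row 8: attacked by (1,10)→{3,10}; (2,8)→{2,8}; (3,3)→{3,8}; (4,1)→{1,5}; (5,7)→{4,7,10}; (6,2)→{2,4}; (7,11)→{10,11}; (10,9)→{7,9,11}. Safe: 6. Place at column 6.
Row 9: attacked by (1,10)→{2,10}; (2,8)→{1,8}; (3,3)→{3,9}; (4,1)→{1,6}; (5,7)→{3,7,11}; (6,2)→{2,5}; (7,11)→{9,11}; (8,6)→{5,6,7}; (10,9)→{8,9,10}. Safe: 4. Place at column 4.
Row 11: attacked by (1,10)→{10}; (2,8)→{8}; (3,3)→{3,11}; (4,1)→{1,8}; (5,7)→{1,7}; (6,2)→{2,7}; (7,11)→{7,11}; (8,6)→{3,6,9}; (9,4)→{2,4,6}; (10,9)→{8,9,10}. Safe: 5. Place at column 5.
Columns [10, 8, 3, 1, 7, 2, 11, 6, 4, 9, 5], r−c [-9, -6, 0, 3, -2, 4, -4, 2, 5, 1, 6], r+c [11, 10, 6, 5, 12, 8, 18, 14, 13, 19, 16] are all distinct, so no two queens attack.

(1,10) (2,8) (3,3) (4,1) (5,7) (6,2) (7,11) (8,6) (9,4) (10,9) (11,5)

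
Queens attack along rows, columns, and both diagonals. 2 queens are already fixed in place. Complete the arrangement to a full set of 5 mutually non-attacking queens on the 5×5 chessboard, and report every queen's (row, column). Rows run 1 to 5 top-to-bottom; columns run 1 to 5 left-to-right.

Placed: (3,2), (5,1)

Row 1: attacked by (3,2)→{2,4}; (5,1)→{1,5}. Safe: 3. Place at column 3.
Row 2: attacked by (1,3)→{2,3,4}; (3,2)→{1,2,3}; (5,1)→{1,4}. Safe: 5. Place at column 5.
Row 4: attacked by (1,3)→{3}; (2,5)→{3,5}; (3,2)→{1,2,3}; (5,1)→{1,2}. Safe: 4. Place at column 4.
Columns [3, 5, 2, 4, 1], r−c [-2, -3, 1, 0, 4], r+c [4, 7, 5, 8, 6] are all distinct, so no two queens attack.

(1,3) (2,5) (3,2) (4,4) (5,1)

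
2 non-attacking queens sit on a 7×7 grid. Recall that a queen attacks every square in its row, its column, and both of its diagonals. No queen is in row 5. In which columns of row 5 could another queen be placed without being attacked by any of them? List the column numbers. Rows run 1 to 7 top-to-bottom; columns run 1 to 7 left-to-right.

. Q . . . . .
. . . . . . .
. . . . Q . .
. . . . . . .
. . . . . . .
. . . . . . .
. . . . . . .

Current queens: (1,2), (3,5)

(1,2) attacks row 5 at column 2 and diagonals 6.
(3,5) attacks row 5 at column 5 and diagonals 3, 7.
Attacked columns: {2, 3, 5, 6, 7}. Safe: {1, 4}.

columns 1, 4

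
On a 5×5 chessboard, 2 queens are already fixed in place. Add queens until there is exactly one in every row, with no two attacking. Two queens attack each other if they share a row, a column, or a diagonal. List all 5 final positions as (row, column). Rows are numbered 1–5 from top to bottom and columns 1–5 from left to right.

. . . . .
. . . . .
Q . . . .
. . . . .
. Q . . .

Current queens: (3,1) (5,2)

(1,5) (2,3) (3,1) (4,4) (5,2)

Row 1: attacked by (3,1)→{1,3}; (5,2)→{2}. Safe: 4, 5. Place at column 5.
Row 2: attacked by (1,5)→{4,5}; (3,1)→{1,2}; (5,2)→{2,5}. Safe: 3. Place at column 3.
Row 4: attacked by (1,5)→{2,5}; (2,3)→{1,3,5}; (3,1)→{1,2}; (5,2)→{1,2,3}. Safe: 4. Place at column 4.
Columns [5, 3, 1, 4, 2], r−c [-4, -1, 2, 0, 3], r+c [6, 5, 4, 8, 7] are all distinct, so no two queens attack.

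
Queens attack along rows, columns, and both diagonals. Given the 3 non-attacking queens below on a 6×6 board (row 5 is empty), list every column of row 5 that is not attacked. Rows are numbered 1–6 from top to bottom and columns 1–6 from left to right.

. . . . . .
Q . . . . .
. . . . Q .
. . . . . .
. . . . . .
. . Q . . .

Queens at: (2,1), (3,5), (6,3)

columns 6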